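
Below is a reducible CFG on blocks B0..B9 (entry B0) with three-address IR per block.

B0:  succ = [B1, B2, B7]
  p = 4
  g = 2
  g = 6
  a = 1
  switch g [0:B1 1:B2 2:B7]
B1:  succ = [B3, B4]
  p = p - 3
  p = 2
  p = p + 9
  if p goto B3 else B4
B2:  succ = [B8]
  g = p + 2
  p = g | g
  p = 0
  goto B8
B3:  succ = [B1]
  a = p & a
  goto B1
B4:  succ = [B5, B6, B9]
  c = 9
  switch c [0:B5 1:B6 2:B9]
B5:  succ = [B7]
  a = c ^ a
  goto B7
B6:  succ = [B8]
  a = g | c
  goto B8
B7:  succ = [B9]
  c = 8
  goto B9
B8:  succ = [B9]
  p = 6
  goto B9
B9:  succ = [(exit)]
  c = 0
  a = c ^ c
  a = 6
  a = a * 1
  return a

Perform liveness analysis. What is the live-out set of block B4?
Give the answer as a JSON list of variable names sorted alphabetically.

Per-block:
  B0: def={a,g,p} ue=∅
  B1: def={p} ue={p}
  B2: def={g,p} ue={p}
  B3: def={a} ue={a,p}
  B4: def={c} ue=∅
  B5: def={a} ue={a,c}
  B6: def={a} ue={c,g}
  B7: def={c} ue=∅
  B8: def={p} ue=∅
  B9: def={a,c} ue=∅

Live sets:
  live B0: ∅→{a,g,p}
  live B1: {a,g,p}→{a,g,p}
  live B2: {p}→∅
  live B3: {a,g,p}→{a,g,p}
  live B4: {a,g}→{a,c,g}
  live B5: {a,c}→∅
  live B6: {c,g}→∅
  live B7: ∅→∅
  live B8: ∅→∅
  live B9: ∅→∅

live-out(B4) = ["a", "c", "g"]

Answer: ["a", "c", "g"]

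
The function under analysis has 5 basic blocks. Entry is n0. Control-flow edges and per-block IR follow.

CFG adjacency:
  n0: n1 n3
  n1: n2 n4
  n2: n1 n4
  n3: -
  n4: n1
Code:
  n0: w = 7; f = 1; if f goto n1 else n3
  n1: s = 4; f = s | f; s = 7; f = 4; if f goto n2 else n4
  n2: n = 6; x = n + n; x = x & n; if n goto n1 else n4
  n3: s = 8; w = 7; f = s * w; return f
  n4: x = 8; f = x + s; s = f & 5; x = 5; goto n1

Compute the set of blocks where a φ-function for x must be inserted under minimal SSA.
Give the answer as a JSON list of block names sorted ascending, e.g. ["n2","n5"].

idom tree: n1←n0 n2←n1 n3←n0 n4←n1
Dom∩ at merges:
  n1: preds {n0,n2,n4}: {n0} ∩ {n0,n1,n2} ∩ {n0,n1,n4} = {n0}; idom=n0
  n4: preds {n1,n2}: {n0,n1} ∩ {n0,n1,n2} = {n0,n1}; idom=n1

DF walk-up:
  n1←n0: walk · to n0
  n1←n2: walk n2→n1 to n0
  n1←n4: walk n4→n1 to n0
  n4←n1: walk · to n1
  n4←n2: walk n2 to n1
  n0: DF=∅
  n1: DF={n1}
  n2: DF={n1,n4}
  n3: DF=∅
  n4: DF={n1}

φ for x: defs {n2,n4}
  DF⁺ = {n1,n4}

Answer: ["n1", "n4"]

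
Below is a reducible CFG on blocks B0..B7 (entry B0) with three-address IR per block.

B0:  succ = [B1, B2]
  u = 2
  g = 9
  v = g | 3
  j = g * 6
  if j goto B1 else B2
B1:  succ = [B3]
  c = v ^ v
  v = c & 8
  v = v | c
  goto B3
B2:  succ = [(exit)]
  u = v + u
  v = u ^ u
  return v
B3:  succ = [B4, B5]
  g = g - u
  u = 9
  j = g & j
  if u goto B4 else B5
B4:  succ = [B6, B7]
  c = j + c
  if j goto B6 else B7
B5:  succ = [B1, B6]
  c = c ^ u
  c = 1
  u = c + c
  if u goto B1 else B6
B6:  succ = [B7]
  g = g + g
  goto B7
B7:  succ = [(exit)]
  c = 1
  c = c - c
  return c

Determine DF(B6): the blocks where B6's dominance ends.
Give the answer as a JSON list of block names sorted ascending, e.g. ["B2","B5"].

Answer: ["B7"]

Working:
idom tree: B1←B0 B2←B0 B3←B1 B4←B3 B5←B3 B6←B3 B7←B3
Dom∩ at merges:
  B1: preds {B0,B5}: {B0} ∩ {B0,B1,B3,B5} = {B0}; idom=B0
  B6: preds {B4,B5}: {B0,B1,B3,B4} ∩ {B0,B1,B3,B5} = {B0,B1,B3}; idom=B3
  B7: preds {B4,B6}: {B0,B1,B3,B4} ∩ {B0,B1,B3,B6} = {B0,B1,B3}; idom=B3

DF derivation:
  join B1 pred B0: · stop@B0
  join B1 pred B5: B5→B3→B1 stop@B0
  join B6 pred B4: B4 stop@B3
  join B6 pred B5: B5 stop@B3
  join B7 pred B4: B4 stop@B3
  join B7 pred B6: B6 stop@B3
  B0 → ∅
  B1 → {B1}
  B2 → ∅
  B3 → {B1}
  B4 → {B6,B7}
  B5 → {B1,B6}
  B6 → {B7}
  B7 → ∅

DF(B6) = ["B7"]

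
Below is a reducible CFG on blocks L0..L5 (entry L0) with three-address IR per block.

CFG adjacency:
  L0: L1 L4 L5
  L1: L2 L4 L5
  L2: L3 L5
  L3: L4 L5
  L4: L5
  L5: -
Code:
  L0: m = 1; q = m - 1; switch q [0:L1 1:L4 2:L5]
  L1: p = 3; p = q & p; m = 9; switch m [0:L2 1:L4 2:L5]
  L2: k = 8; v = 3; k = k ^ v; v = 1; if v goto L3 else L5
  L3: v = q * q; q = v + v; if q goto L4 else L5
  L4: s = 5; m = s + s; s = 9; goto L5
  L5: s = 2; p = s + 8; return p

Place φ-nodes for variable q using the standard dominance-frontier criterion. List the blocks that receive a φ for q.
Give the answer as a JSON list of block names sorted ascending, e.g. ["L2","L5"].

idom tree: L1←L0 L2←L1 L3←L2 L4←L0 L5←L0
Dom∩ at merges:
  L4: preds {L0,L1,L3}: {L0} ∩ {L0,L1} ∩ {L0,L1,L2,L3} = {L0}; idom=L0
  L5: preds {L0,L1,L2,L3,L4}: {L0} ∩ {L0,L1} ∩ {L0,L1,L2} ∩ {L0,L1,L2,L3} ∩ {L0,L4} = {L0}; idom=L0

DF derivation:
  L4←L0: walk · to L0
  L4←L1: walk L1 to L0
  L4←L3: walk L3→L2→L1 to L0
  L5←L0: walk · to L0
  L5←L1: walk L1 to L0
  L5←L2: walk L2→L1 to L0
  L5←L3: walk L3→L2→L1 to L0
  L5←L4: walk L4 to L0
  L0: DF=∅
  L1: DF={L4,L5}
  L2: DF={L4,L5}
  L3: DF={L4,L5}
  L4: DF={L5}
  L5: DF=∅

φ for q: defs {L0,L3}
  DF⁺ = {L4,L5}

Answer: ["L4", "L5"]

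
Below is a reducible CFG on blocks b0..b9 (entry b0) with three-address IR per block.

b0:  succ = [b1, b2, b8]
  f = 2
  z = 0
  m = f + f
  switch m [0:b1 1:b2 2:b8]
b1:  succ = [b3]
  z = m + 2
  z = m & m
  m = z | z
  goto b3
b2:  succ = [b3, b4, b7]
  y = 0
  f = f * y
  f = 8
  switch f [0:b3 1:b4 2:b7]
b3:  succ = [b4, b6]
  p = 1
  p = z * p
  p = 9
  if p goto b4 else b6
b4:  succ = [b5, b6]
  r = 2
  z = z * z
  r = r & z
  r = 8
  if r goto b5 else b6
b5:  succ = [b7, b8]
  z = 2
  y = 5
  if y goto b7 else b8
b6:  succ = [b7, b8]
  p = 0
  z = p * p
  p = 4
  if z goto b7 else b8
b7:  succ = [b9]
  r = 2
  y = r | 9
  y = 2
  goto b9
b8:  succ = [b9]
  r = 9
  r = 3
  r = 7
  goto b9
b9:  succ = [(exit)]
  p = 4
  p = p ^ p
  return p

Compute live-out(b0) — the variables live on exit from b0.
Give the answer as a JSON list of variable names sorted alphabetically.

Answer: ["f", "m", "z"]

Derivation:
Block summaries:
  b0 def {f,m,z} use ∅
  b1 def {m,z} use {m}
  b2 def {f,y} use {f}
  b3 def {p} use {z}
  b4 def {r,z} use {z}
  b5 def {y,z} use ∅
  b6 def {p,z} use ∅
  b7 def {r,y} use ∅
  b8 def {r} use ∅
  b9 def {p} use ∅

Live sets:
  live b0: ∅→{f,m,z}
  live b1: {m}→{z}
  live b2: {f,z}→{z}
  live b3: {z}→{z}
  live b4: {z}→∅
  live b5: ∅→∅
  live b6: ∅→∅
  live b7: ∅→∅
  live b8: ∅→∅
  live b9: ∅→∅

live-out(b0) = ["f", "m", "z"]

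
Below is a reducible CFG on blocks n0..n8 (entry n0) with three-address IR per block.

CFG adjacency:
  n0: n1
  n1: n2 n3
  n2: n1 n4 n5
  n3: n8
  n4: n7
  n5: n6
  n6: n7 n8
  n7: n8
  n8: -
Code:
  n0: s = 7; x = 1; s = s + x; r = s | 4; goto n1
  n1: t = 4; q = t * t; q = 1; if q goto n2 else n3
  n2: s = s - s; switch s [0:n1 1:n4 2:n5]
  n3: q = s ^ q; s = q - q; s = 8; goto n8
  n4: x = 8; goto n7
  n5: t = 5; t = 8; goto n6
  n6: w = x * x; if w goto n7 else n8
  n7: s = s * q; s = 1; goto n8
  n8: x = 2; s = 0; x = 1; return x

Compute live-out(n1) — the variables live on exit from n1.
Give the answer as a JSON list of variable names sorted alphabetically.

Answer: ["q", "s", "x"]

Analysis:
Block summaries:
  n0: {r,s,x} / ∅
  n1: {q,t} / ∅
  n2: {s} / {s}
  n3: {q,s} / {q,s}
  n4: {x} / ∅
  n5: {t} / ∅
  n6: {w} / {x}
  n7: {s} / {q,s}
  n8: {s,x} / ∅

Backward fixpoint:
  live n0: ∅→{s,x}
  live n1: {s,x}→{q,s,x}
  live n2: {q,s,x}→{q,s,x}
  live n3: {q,s}→∅
  live n4: {q,s}→{q,s}
  live n5: {q,s,x}→{q,s,x}
  live n6: {q,s,x}→{q,s}
  live n7: {q,s}→∅
  live n8: ∅→∅

live-out(n1) = ["q", "s", "x"]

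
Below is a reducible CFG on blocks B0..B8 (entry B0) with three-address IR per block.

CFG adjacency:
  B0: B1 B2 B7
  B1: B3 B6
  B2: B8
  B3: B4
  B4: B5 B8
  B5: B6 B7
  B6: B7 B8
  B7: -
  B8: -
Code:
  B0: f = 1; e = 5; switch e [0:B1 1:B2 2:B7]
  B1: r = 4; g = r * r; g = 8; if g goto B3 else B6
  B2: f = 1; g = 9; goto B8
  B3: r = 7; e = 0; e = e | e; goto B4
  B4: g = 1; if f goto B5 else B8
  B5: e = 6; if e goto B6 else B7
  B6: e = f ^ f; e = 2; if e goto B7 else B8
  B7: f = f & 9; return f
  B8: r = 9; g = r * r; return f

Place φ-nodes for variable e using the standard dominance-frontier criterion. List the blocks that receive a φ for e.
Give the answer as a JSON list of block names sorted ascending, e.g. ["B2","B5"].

Answer: ["B6", "B7", "B8"]

Analysis:
idom tree: B1←B0 B2←B0 B3←B1 B4←B3 B5←B4 B6←B1 B7←B0 B8←B0
Dom∩ at merges:
  B6: preds {B1,B5}: {B0,B1} ∩ {B0,B1,B3,B4,B5} = {B0,B1}; idom=B1
  B7: preds {B0,B5,B6}: {B0} ∩ {B0,B1,B3,B4,B5} ∩ {B0,B1,B6} = {B0}; idom=B0
  B8: preds {B2,B4,B6}: {B0,B2} ∩ {B0,B1,B3,B4} ∩ {B0,B1,B6} = {B0}; idom=B0

DF walk-up:
  B6←B1: walk · to B1
  B6←B5: walk B5→B4→B3 to B1
  B7←B0: walk · to B0
  B7←B5: walk B5→B4→B3→B1 to B0
  B7←B6: walk B6→B1 to B0
  B8←B2: walk B2 to B0
  B8←B4: walk B4→B3→B1 to B0
  B8←B6: walk B6→B1 to B0
  B0: DF=∅
  B1: DF={B7,B8}
  B2: DF={B8}
  B3: DF={B6,B7,B8}
  B4: DF={B6,B7,B8}
  B5: DF={B6,B7}
  B6: DF={B7,B8}
  B7: DF=∅
  B8: DF=∅

φ for e: defs {B0,B3,B5,B6}
  DF⁺ = {B6,B7,B8}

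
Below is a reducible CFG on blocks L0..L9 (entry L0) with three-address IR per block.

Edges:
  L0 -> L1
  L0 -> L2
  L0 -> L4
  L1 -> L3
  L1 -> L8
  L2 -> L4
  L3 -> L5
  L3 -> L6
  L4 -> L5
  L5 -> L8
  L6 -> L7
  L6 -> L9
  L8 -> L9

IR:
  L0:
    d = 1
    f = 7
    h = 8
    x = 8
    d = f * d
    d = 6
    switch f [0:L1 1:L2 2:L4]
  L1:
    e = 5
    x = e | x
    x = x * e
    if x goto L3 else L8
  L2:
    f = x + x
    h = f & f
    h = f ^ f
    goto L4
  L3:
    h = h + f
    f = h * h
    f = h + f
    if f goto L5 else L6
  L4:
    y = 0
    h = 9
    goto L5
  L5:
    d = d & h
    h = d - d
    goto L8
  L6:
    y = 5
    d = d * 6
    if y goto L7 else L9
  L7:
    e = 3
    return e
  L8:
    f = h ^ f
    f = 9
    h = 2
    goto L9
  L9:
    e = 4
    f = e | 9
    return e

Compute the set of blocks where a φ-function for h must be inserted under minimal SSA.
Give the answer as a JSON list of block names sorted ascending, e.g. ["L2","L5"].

idom tree: L1←L0 L2←L0 L3←L1 L4←L0 L5←L0 L6←L3 L7←L6 L8←L0 L9←L0
Dom at joins:
  L4: preds {L0,L2}: {L0} ∩ {L0,L2} = {L0}; idom=L0
  L5: preds {L3,L4}: {L0,L1,L3} ∩ {L0,L4} = {L0}; idom=L0
  L8: preds {L1,L5}: {L0,L1} ∩ {L0,L5} = {L0}; idom=L0
  L9: preds {L6,L8}: {L0,L1,L3,L6} ∩ {L0,L8} = {L0}; idom=L0

DF walk-up:
  join L4 pred L0: · stop@L0
  join L4 pred L2: L2 stop@L0
  join L5 pred L3: L3→L1 stop@L0
  join L5 pred L4: L4 stop@L0
  join L8 pred L1: L1 stop@L0
  join L8 pred L5: L5 stop@L0
  join L9 pred L6: L6→L3→L1 stop@L0
  join L9 pred L8: L8 stop@L0
  DF(L0)=∅
  DF(L1)={L5,L8,L9}
  DF(L2)={L4}
  DF(L3)={L5,L9}
  DF(L4)={L5}
  DF(L5)={L8}
  DF(L6)={L9}
  DF(L7)=∅
  DF(L8)={L9}
  DF(L9)=∅

φ for h: defs {L0,L2,L3,L4,L5,L8}
  DF⁺ = {L4,L5,L8,L9}

Answer: ["L4", "L5", "L8", "L9"]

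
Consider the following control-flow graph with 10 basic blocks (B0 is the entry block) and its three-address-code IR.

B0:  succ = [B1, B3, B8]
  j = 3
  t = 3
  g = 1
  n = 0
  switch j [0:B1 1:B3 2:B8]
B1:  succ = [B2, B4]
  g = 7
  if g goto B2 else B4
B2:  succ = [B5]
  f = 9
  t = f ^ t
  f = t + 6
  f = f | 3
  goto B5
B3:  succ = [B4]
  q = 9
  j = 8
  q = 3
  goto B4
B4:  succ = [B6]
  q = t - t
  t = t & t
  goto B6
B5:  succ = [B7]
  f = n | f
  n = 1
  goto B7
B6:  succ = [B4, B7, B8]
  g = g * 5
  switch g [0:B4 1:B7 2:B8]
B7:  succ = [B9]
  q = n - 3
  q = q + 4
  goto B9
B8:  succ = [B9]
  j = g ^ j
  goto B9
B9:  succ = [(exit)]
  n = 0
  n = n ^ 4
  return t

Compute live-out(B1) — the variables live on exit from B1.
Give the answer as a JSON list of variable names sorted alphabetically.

Answer: ["g", "j", "n", "t"]

Derivation:
Block summaries:
  B0: {g,j,n,t} / ∅
  B1: {g} / ∅
  B2: {f,t} / {t}
  B3: {j,q} / ∅
  B4: {q,t} / {t}
  B5: {f,n} / {f,n}
  B6: {g} / {g}
  B7: {q} / {n}
  B8: {j} / {g,j}
  B9: {n} / {t}

Backward fixpoint:
  live B0: ∅→{g,j,n,t}
  live B1: {j,n,t}→{g,j,n,t}
  live B2: {n,t}→{f,n,t}
  live B3: {g,n,t}→{g,j,n,t}
  live B4: {g,j,n,t}→{g,j,n,t}
  live B5: {f,n,t}→{n,t}
  live B6: {g,j,n,t}→{g,j,n,t}
  live B7: {n,t}→{t}
  live B8: {g,j,t}→{t}
  live B9: {t}→∅

live-out(B1) = ["g", "j", "n", "t"]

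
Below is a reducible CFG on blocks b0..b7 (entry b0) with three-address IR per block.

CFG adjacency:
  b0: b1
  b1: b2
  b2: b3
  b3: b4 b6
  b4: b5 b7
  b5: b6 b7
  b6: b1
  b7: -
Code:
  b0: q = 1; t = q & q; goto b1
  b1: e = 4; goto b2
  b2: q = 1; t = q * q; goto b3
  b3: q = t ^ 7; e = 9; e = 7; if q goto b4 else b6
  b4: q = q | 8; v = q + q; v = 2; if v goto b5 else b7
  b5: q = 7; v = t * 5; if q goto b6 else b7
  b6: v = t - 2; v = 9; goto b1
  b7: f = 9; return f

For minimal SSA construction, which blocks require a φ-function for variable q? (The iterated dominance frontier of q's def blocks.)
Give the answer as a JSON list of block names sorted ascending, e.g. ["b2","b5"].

Answer: ["b1", "b6", "b7"]

Working:
idom tree: b1←b0 b2←b1 b3←b2 b4←b3 b5←b4 b6←b3 b7←b4
Join-block Dom:
  b1: preds {b0,b6}: {b0} ∩ {b0,b1,b2,b3,b6} = {b0}; idom=b0
  b6: preds {b3,b5}: {b0,b1,b2,b3} ∩ {b0,b1,b2,b3,b4,b5} = {b0,b1,b2,b3}; idom=b3
  b7: preds {b4,b5}: {b0,b1,b2,b3,b4} ∩ {b0,b1,b2,b3,b4,b5} = {b0,b1,b2,b3,b4}; idom=b4

DF walk-up:
  join b1 pred b0: · stop@b0
  join b1 pred b6: b6→b3→b2→b1 stop@b0
  join b6 pred b3: · stop@b3
  join b6 pred b5: b5→b4 stop@b3
  join b7 pred b4: · stop@b4
  join b7 pred b5: b5 stop@b4
  b0: DF=∅
  b1: DF={b1}
  b2: DF={b1}
  b3: DF={b1}
  b4: DF={b6}
  b5: DF={b6,b7}
  b6: DF={b1}
  b7: DF=∅

φ for q: defs {b0,b2,b3,b4,b5}
  DF⁺ = {b1,b6,b7}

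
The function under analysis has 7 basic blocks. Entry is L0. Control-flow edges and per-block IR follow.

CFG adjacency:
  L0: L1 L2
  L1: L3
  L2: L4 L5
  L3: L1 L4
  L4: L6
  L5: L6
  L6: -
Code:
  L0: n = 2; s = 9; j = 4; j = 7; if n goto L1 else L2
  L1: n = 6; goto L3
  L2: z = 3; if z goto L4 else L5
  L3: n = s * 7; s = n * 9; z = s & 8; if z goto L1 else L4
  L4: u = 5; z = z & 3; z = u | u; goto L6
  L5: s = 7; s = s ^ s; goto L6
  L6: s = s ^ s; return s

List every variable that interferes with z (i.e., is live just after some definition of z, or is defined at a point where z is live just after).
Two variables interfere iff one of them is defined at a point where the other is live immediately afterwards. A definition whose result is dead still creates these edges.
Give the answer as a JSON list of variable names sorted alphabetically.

Answer: ["s", "u"]

Analysis:
Block summaries:
  L0 def {j,n,s} use ∅
  L1 def {n} use ∅
  L2 def {z} use ∅
  L3 def {n,s,z} use {s}
  L4 def {u,z} use {z}
  L5 def {s} use ∅
  L6 def {s} use {s}

Liveness:
  L0: in=∅ out={s}
  L1: in={s} out={s}
  L2: in={s} out={s,z}
  L3: in={s} out={s,z}
  L4: in={s,z} out={s}
  L5: in=∅ out={s}
  L6: in={s} out=∅

Conflict graph:
  j↔{n,s}
  n↔{j,s}
  s↔{j,n,u,z}
  u↔{s,z}
  z↔{s,u}

N(z) = ["s", "u"]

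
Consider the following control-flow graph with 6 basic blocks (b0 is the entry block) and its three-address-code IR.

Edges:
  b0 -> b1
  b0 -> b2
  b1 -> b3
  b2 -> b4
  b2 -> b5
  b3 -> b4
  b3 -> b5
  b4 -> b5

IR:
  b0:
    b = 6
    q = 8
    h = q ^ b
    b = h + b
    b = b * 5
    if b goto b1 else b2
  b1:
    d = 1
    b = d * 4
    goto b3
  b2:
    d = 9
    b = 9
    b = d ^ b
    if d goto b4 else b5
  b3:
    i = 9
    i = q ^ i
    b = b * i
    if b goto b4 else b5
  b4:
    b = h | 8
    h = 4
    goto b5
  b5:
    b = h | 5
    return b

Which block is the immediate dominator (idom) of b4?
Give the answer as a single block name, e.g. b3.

Answer: b0

Analysis:
idom tree: b1←b0 b2←b0 b3←b1 b4←b0 b5←b0
Dom∩ at merges:
  b4: preds {b2,b3}: {b0,b2} ∩ {b0,b1,b3} = {b0}; idom=b0
  b5: preds {b2,b3,b4}: {b0,b2} ∩ {b0,b1,b3} ∩ {b0,b4} = {b0}; idom=b0

idom(b4) = b0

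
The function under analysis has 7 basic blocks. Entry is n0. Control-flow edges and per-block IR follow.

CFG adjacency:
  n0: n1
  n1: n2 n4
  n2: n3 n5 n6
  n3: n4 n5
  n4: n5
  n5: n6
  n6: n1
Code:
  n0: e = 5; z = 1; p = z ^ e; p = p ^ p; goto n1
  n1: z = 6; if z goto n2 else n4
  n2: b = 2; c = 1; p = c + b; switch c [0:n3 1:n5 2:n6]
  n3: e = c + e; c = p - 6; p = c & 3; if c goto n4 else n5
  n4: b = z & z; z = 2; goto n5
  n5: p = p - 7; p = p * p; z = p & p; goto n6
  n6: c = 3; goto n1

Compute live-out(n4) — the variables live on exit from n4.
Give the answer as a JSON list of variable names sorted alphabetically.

Answer: ["e", "p"]

Analysis:
def/use:
  n0: def={e,p,z} ue=∅
  n1: def={z} ue=∅
  n2: def={b,c,p} ue=∅
  n3: def={c,e,p} ue={c,e,p}
  n4: def={b,z} ue={z}
  n5: def={p,z} ue={p}
  n6: def={c} ue=∅

Live sets:
  live n0: ∅→{e,p}
  live n1: {e,p}→{e,p,z}
  live n2: {e,z}→{c,e,p,z}
  live n3: {c,e,p,z}→{e,p,z}
  live n4: {e,p,z}→{e,p}
  live n5: {e,p}→{e,p}
  live n6: {e,p}→{e,p}

live-out(n4) = ["e", "p"]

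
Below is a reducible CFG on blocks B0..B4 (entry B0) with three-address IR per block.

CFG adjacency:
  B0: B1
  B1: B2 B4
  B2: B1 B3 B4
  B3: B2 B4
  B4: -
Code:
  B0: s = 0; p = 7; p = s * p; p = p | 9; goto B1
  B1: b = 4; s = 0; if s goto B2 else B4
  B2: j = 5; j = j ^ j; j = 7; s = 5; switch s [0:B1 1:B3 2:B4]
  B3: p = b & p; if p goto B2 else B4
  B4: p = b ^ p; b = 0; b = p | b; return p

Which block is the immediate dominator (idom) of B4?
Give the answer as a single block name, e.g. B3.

idom tree: B1←B0 B2←B1 B3←B2 B4←B1
Join-block Dom:
  B1: preds {B0,B2}: {B0} ∩ {B0,B1,B2} = {B0}; idom=B0
  B2: preds {B1,B3}: {B0,B1} ∩ {B0,B1,B2,B3} = {B0,B1}; idom=B1
  B4: preds {B1,B2,B3}: {B0,B1} ∩ {B0,B1,B2} ∩ {B0,B1,B2,B3} = {B0,B1}; idom=B1

idom(B4) = B1

Answer: B1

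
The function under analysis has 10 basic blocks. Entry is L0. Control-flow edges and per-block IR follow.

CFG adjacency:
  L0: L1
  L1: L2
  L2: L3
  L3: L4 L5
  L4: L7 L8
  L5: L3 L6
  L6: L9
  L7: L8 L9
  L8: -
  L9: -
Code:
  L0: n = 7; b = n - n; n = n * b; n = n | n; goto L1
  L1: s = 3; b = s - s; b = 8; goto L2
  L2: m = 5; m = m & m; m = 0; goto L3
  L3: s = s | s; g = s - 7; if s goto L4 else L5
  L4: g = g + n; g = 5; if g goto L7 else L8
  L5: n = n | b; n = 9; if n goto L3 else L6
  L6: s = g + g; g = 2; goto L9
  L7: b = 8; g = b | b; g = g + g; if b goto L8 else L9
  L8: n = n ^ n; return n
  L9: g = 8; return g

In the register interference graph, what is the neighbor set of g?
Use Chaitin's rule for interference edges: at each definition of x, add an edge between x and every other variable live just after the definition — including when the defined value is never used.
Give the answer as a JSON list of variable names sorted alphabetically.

Answer: ["b", "n", "s"]

Derivation:
Block summaries:
  L0: {b,n} / ∅
  L1: {b,s} / ∅
  L2: {m} / ∅
  L3: {g,s} / {s}
  L4: {g} / {g,n}
  L5: {n} / {b,n}
  L6: {g,s} / {g}
  L7: {b,g} / ∅
  L8: {n} / {n}
  L9: {g} / ∅

Backward fixpoint:
  L0: in=∅ out={n}
  L1: in={n} out={b,n,s}
  L2: in={b,n,s} out={b,n,s}
  L3: in={b,n,s} out={b,g,n,s}
  L4: in={g,n} out={n}
  L5: in={b,g,n,s} out={b,g,n,s}
  L6: in={g} out=∅
  L7: in={n} out={n}
  L8: in={n} out=∅
  L9: in=∅ out=∅

Conflict graph:
  b↔{g,m,n,s}
  g↔{b,n,s}
  m↔{b,n,s}
  n↔{b,g,m,s}
  s↔{b,g,m,n}

N(g) = ["b", "n", "s"]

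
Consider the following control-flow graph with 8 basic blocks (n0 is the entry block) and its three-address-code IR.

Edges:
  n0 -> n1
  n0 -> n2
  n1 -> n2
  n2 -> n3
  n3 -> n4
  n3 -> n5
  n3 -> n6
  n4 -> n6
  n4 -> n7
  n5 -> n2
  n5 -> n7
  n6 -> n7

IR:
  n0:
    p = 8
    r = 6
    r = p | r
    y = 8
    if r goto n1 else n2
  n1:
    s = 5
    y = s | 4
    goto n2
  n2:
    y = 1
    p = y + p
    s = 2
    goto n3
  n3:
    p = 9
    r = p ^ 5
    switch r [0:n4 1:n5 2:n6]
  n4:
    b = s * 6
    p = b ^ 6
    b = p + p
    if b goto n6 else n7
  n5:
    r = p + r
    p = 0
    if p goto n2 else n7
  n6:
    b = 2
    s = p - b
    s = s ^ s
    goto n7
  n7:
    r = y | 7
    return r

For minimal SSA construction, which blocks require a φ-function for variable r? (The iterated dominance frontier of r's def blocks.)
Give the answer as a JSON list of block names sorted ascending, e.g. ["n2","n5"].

idom tree: n1←n0 n2←n0 n3←n2 n4←n3 n5←n3 n6←n3 n7←n3
Join-block Dom:
  n2: preds {n0,n1,n5}: {n0} ∩ {n0,n1} ∩ {n0,n2,n3,n5} = {n0}; idom=n0
  n6: preds {n3,n4}: {n0,n2,n3} ∩ {n0,n2,n3,n4} = {n0,n2,n3}; idom=n3
  n7: preds {n4,n5,n6}: {n0,n2,n3,n4} ∩ {n0,n2,n3,n5} ∩ {n0,n2,n3,n6} = {n0,n2,n3}; idom=n3

DF walk-up:
  n2←n0: walk · to n0
  n2←n1: walk n1 to n0
  n2←n5: walk n5→n3→n2 to n0
  n6←n3: walk · to n3
  n6←n4: walk n4 to n3
  n7←n4: walk n4 to n3
  n7←n5: walk n5 to n3
  n7←n6: walk n6 to n3
  n0 → ∅
  n1 → {n2}
  n2 → {n2}
  n3 → {n2}
  n4 → {n6,n7}
  n5 → {n2,n7}
  n6 → {n7}
  n7 → ∅

φ for r: defs {n0,n3,n5,n7}
  DF⁺ = {n2,n7}

Answer: ["n2", "n7"]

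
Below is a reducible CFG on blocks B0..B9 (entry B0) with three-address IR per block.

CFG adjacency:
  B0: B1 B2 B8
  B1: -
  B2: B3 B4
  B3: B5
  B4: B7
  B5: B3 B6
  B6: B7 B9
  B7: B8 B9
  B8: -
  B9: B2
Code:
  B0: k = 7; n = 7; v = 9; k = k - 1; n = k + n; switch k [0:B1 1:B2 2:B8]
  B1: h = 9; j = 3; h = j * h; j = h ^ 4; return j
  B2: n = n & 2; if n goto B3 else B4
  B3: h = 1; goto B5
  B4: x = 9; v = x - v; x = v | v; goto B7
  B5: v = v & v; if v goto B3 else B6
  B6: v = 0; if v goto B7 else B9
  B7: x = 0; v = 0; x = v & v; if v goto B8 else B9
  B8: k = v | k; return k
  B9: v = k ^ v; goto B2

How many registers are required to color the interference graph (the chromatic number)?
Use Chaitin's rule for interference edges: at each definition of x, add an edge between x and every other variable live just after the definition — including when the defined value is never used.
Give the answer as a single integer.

Per-block:
  B0: {k,n,v} / ∅
  B1: {h,j} / ∅
  B2: {n} / {n}
  B3: {h} / ∅
  B4: {v,x} / {v}
  B5: {v} / {v}
  B6: {v} / ∅
  B7: {v,x} / ∅
  B8: {k} / {k,v}
  B9: {v} / {k,v}

Backward fixpoint:
  B0 li=∅ lo={k,n,v}
  B1 li=∅ lo=∅
  B2 li={k,n,v} lo={k,n,v}
  B3 li={k,n,v} lo={k,n,v}
  B4 li={k,n,v} lo={k,n}
  B5 li={k,n,v} lo={k,n,v}
  B6 li={k,n} lo={k,n,v}
  B7 li={k,n} lo={k,n,v}
  B8 li={k,v} lo=∅
  B9 li={k,n,v} lo={k,n,v}

Interference:
  h: {j,k,n,v}
  j: {h}
  k: {h,n,v,x}
  n: {h,k,v,x}
  v: {h,k,n,x}
  x: {k,n,v}

Colouring:
  {h,k,n,v} pairwise interfere (4-clique) ⇒ χ ≥ 4
  assign h→c0 j→c1 k→c1 n→c2 v→c3 x→c0 — no edge inside a register ⇒ χ ≤ 4
  χ = 4

Answer: 4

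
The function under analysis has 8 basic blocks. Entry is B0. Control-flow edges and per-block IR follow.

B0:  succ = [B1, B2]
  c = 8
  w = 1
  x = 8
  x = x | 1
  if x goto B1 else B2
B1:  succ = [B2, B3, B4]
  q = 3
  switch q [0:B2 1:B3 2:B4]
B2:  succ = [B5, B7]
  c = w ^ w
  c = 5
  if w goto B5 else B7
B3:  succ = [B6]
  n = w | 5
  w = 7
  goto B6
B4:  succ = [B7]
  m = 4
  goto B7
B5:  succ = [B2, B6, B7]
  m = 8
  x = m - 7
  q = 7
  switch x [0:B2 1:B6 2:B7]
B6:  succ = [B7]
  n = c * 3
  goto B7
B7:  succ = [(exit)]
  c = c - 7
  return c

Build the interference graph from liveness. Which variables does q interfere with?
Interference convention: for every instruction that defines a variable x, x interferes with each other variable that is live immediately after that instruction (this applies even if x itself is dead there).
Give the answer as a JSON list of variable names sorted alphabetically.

Answer: ["c", "w", "x"]

Analysis:
Per-block:
  B0: {c,w,x} / ∅
  B1: {q} / ∅
  B2: {c} / {w}
  B3: {n,w} / {w}
  B4: {m} / ∅
  B5: {m,q,x} / ∅
  B6: {n} / {c}
  B7: {c} / {c}

Liveness:
  B0: in=∅ out={c,w}
  B1: in={c,w} out={c,w}
  B2: in={w} out={c,w}
  B3: in={c,w} out={c}
  B4: in={c} out={c}
  B5: in={c,w} out={c,w}
  B6: in={c} out={c}
  B7: in={c} out=∅

Interfere edges:
  c — {m,n,q,w,x}
  m — {c,w}
  n — {c}
  q — {c,w,x}
  w — {c,m,q,x}
  x — {c,q,w}

N(q) = ["c", "w", "x"]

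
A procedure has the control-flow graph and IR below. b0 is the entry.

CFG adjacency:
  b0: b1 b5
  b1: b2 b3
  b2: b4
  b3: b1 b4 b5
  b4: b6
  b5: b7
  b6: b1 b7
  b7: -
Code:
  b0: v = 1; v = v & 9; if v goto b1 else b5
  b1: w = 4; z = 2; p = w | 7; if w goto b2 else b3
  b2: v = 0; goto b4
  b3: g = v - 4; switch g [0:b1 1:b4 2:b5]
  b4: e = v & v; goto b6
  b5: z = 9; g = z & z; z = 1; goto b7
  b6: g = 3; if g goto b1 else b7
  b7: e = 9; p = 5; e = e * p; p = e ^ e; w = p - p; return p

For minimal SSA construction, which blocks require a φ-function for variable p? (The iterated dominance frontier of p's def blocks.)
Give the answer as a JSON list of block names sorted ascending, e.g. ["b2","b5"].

idom tree: b1←b0 b2←b1 b3←b1 b4←b1 b5←b0 b6←b4 b7←b0
Dom∩ at merges:
  b1: preds {b0,b3,b6}: {b0} ∩ {b0,b1,b3} ∩ {b0,b1,b4,b6} = {b0}; idom=b0
  b4: preds {b2,b3}: {b0,b1,b2} ∩ {b0,b1,b3} = {b0,b1}; idom=b1
  b5: preds {b0,b3}: {b0} ∩ {b0,b1,b3} = {b0}; idom=b0
  b7: preds {b5,b6}: {b0,b5} ∩ {b0,b1,b4,b6} = {b0}; idom=b0

DF walk-up:
  join b1 pred b0: · stop@b0
  join b1 pred b3: b3→b1 stop@b0
  join b1 pred b6: b6→b4→b1 stop@b0
  join b4 pred b2: b2 stop@b1
  join b4 pred b3: b3 stop@b1
  join b5 pred b0: · stop@b0
  join b5 pred b3: b3→b1 stop@b0
  join b7 pred b5: b5 stop@b0
  join b7 pred b6: b6→b4→b1 stop@b0
  b0: DF=∅
  b1: DF={b1,b5,b7}
  b2: DF={b4}
  b3: DF={b1,b4,b5}
  b4: DF={b1,b7}
  b5: DF={b7}
  b6: DF={b1,b7}
  b7: DF=∅

φ for p: defs {b1,b7}
  DF⁺ = {b1,b5,b7}

Answer: ["b1", "b5", "b7"]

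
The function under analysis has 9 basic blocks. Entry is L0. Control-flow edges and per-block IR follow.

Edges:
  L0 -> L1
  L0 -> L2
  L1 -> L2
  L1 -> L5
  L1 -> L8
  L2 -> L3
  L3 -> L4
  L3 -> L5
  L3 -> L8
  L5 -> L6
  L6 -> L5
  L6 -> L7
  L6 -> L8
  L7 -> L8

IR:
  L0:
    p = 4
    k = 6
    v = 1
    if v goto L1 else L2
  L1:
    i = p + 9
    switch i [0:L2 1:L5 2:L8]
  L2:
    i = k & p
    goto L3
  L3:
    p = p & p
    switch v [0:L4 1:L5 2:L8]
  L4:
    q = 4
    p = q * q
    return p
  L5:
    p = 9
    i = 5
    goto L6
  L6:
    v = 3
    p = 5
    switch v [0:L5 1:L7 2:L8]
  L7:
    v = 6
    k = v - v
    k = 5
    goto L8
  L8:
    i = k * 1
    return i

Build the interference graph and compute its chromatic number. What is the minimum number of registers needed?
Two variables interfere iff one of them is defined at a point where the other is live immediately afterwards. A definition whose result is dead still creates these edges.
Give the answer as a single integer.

Answer: 4

Derivation:
def/use:
  L0 def {k,p,v} use ∅
  L1 def {i} use {p}
  L2 def {i} use {k,p}
  L3 def {p} use {p,v}
  L4 def {p,q} use ∅
  L5 def {i,p} use ∅
  L6 def {p,v} use ∅
  L7 def {k,v} use ∅
  L8 def {i} use {k}

Backward fixpoint:
  live L0: ∅→{k,p,v}
  live L1: {k,p,v}→{k,p,v}
  live L2: {k,p,v}→{k,p,v}
  live L3: {k,p,v}→{k}
  live L4: ∅→∅
  live L5: {k}→{k}
  live L6: {k}→{k}
  live L7: ∅→{k}
  live L8: {k}→∅

Interference:
  i — {k,p,v}
  k — {i,p,v}
  p — {i,k,v}
  q — ∅
  v — {i,k,p}

Colouring:
  {i,k,p,v} pairwise interfere (4-clique) ⇒ χ ≥ 4
  assign i→c0 k→c1 p→c2 q→c0 v→c3 — no edge inside a register ⇒ χ ≤ 4
  χ = 4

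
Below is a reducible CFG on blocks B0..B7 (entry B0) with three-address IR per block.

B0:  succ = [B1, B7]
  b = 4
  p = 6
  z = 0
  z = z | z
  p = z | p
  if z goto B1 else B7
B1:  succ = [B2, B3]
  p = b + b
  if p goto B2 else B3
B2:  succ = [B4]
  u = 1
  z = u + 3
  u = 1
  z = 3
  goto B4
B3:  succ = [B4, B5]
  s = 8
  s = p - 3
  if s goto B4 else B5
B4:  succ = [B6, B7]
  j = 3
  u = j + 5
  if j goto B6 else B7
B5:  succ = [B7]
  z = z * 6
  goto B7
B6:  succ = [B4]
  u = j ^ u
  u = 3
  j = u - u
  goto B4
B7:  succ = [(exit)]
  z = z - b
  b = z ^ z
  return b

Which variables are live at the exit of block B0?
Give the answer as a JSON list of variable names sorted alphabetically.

Per-block:
  B0 def {b,p,z} use ∅
  B1 def {p} use {b}
  B2 def {u,z} use ∅
  B3 def {s} use {p}
  B4 def {j,u} use ∅
  B5 def {z} use {z}
  B6 def {j,u} use {j,u}
  B7 def {b,z} use {b,z}

Backward fixpoint:
  live B0: ∅→{b,z}
  live B1: {b,z}→{b,p,z}
  live B2: {b}→{b,z}
  live B3: {b,p,z}→{b,z}
  live B4: {b,z}→{b,j,u,z}
  live B5: {b,z}→{b,z}
  live B6: {b,j,u,z}→{b,z}
  live B7: {b,z}→∅

live-out(B0) = ["b", "z"]

Answer: ["b", "z"]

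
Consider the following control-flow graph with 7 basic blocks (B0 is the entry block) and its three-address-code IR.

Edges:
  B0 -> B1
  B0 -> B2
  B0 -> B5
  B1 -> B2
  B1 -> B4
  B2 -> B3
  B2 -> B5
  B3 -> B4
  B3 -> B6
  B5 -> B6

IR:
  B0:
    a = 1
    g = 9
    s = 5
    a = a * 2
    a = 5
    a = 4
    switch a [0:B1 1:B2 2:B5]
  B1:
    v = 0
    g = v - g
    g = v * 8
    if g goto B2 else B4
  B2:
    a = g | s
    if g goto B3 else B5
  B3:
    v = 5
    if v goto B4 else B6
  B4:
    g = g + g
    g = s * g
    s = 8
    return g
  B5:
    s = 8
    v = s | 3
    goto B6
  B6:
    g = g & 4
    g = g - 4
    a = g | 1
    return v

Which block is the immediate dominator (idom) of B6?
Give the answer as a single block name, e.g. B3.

idom tree: B1←B0 B2←B0 B3←B2 B4←B0 B5←B0 B6←B0
Join-block Dom:
  B2: preds {B0,B1}: {B0} ∩ {B0,B1} = {B0}; idom=B0
  B4: preds {B1,B3}: {B0,B1} ∩ {B0,B2,B3} = {B0}; idom=B0
  B5: preds {B0,B2}: {B0} ∩ {B0,B2} = {B0}; idom=B0
  B6: preds {B3,B5}: {B0,B2,B3} ∩ {B0,B5} = {B0}; idom=B0

idom(B6) = B0

Answer: B0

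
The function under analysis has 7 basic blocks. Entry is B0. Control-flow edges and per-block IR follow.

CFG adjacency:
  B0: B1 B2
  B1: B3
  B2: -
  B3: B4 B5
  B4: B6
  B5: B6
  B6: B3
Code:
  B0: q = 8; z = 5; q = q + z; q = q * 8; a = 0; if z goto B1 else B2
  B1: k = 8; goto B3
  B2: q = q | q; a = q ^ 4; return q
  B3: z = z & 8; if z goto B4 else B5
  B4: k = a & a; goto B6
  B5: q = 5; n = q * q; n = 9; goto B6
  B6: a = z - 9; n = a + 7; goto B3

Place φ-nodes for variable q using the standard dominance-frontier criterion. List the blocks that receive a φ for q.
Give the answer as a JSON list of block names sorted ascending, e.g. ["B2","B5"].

idom tree: B1←B0 B2←B0 B3←B1 B4←B3 B5←B3 B6←B3
Dom at joins:
  B3: preds {B1,B6}: {B0,B1} ∩ {B0,B1,B3,B6} = {B0,B1}; idom=B1
  B6: preds {B4,B5}: {B0,B1,B3,B4} ∩ {B0,B1,B3,B5} = {B0,B1,B3}; idom=B3

Frontier:
  join B3 pred B1: · stop@B1
  join B3 pred B6: B6→B3 stop@B1
  join B6 pred B4: B4 stop@B3
  join B6 pred B5: B5 stop@B3
  B0: DF=∅
  B1: DF=∅
  B2: DF=∅
  B3: DF={B3}
  B4: DF={B6}
  B5: DF={B6}
  B6: DF={B3}

φ for q: defs {B0,B2,B5}
  DF⁺ = {B3,B6}

Answer: ["B3", "B6"]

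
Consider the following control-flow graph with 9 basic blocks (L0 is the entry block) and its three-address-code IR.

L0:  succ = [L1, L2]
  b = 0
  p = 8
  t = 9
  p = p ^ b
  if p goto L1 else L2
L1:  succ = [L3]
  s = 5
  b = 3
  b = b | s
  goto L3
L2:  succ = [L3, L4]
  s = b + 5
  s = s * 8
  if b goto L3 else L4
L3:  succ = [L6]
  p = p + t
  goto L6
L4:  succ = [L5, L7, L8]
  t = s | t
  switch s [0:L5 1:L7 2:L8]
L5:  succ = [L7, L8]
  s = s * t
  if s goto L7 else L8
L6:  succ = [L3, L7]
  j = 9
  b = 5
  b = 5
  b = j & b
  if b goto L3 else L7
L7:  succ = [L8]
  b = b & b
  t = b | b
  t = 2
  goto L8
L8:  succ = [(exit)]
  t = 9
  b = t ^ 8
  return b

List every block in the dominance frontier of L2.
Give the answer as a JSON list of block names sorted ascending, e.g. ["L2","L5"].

Answer: ["L3", "L7", "L8"]

Working:
idom tree: L1←L0 L2←L0 L3←L0 L4←L2 L5←L4 L6←L3 L7←L0 L8←L0
Dom at joins:
  L3: preds {L1,L2,L6}: {L0,L1} ∩ {L0,L2} ∩ {L0,L3,L6} = {L0}; idom=L0
  L7: preds {L4,L5,L6}: {L0,L2,L4} ∩ {L0,L2,L4,L5} ∩ {L0,L3,L6} = {L0}; idom=L0
  L8: preds {L4,L5,L7}: {L0,L2,L4} ∩ {L0,L2,L4,L5} ∩ {L0,L7} = {L0}; idom=L0

DF walk-up:
  L3←L1: walk L1 to L0
  L3←L2: walk L2 to L0
  L3←L6: walk L6→L3 to L0
  L7←L4: walk L4→L2 to L0
  L7←L5: walk L5→L4→L2 to L0
  L7←L6: walk L6→L3 to L0
  L8←L4: walk L4→L2 to L0
  L8←L5: walk L5→L4→L2 to L0
  L8←L7: walk L7 to L0
  L0: DF=∅
  L1: DF={L3}
  L2: DF={L3,L7,L8}
  L3: DF={L3,L7}
  L4: DF={L7,L8}
  L5: DF={L7,L8}
  L6: DF={L3,L7}
  L7: DF={L8}
  L8: DF=∅

DF(L2) = ["L3", "L7", "L8"]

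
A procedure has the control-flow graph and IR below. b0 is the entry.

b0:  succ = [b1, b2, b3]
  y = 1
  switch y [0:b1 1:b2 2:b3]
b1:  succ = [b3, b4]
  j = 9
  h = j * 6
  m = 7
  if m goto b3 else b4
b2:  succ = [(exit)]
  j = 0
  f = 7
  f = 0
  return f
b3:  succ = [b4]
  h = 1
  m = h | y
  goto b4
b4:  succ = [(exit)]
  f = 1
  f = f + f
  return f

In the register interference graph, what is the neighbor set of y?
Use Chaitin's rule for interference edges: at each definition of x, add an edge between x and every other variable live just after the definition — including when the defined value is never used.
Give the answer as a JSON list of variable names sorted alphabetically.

Block summaries:
  b0: {y} / ∅
  b1: {h,j,m} / ∅
  b2: {f,j} / ∅
  b3: {h,m} / {y}
  b4: {f} / ∅

Backward fixpoint:
  b0 li=∅ lo={y}
  b1 li={y} lo={y}
  b2 li=∅ lo=∅
  b3 li={y} lo=∅
  b4 li=∅ lo=∅

Conflict graph:
  f — ∅
  h — {y}
  j — {y}
  m — {y}
  y — {h,j,m}

N(y) = ["h", "j", "m"]

Answer: ["h", "j", "m"]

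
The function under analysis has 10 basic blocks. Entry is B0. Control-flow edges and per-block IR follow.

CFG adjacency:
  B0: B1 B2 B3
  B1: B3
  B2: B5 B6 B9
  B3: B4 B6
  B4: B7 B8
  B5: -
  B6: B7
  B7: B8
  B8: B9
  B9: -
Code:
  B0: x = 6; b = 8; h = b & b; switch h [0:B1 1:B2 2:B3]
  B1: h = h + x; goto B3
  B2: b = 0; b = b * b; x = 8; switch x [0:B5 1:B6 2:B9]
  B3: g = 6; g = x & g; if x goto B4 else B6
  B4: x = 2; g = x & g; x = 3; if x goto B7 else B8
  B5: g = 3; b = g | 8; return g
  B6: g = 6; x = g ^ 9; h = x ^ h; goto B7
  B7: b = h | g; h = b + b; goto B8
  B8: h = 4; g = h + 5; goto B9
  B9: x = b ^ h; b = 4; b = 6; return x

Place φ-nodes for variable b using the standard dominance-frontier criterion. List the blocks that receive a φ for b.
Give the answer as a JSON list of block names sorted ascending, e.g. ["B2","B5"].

idom tree: B1←B0 B2←B0 B3←B0 B4←B3 B5←B2 B6←B0 B7←B0 B8←B0 B9←B0
Dom at joins:
  B3: preds {B0,B1}: {B0} ∩ {B0,B1} = {B0}; idom=B0
  B6: preds {B2,B3}: {B0,B2} ∩ {B0,B3} = {B0}; idom=B0
  B7: preds {B4,B6}: {B0,B3,B4} ∩ {B0,B6} = {B0}; idom=B0
  B8: preds {B4,B7}: {B0,B3,B4} ∩ {B0,B7} = {B0}; idom=B0
  B9: preds {B2,B8}: {B0,B2} ∩ {B0,B8} = {B0}; idom=B0

Frontier:
  join B3 pred B0: · stop@B0
  join B3 pred B1: B1 stop@B0
  join B6 pred B2: B2 stop@B0
  join B6 pred B3: B3 stop@B0
  join B7 pred B4: B4→B3 stop@B0
  join B7 pred B6: B6 stop@B0
  join B8 pred B4: B4→B3 stop@B0
  join B8 pred B7: B7 stop@B0
  join B9 pred B2: B2 stop@B0
  join B9 pred B8: B8 stop@B0
  B0: DF=∅
  B1: DF={B3}
  B2: DF={B6,B9}
  B3: DF={B6,B7,B8}
  B4: DF={B7,B8}
  B5: DF=∅
  B6: DF={B7}
  B7: DF={B8}
  B8: DF={B9}
  B9: DF=∅

φ for b: defs {B0,B2,B5,B7,B9}
  DF⁺ = {B6,B7,B8,B9}

Answer: ["B6", "B7", "B8", "B9"]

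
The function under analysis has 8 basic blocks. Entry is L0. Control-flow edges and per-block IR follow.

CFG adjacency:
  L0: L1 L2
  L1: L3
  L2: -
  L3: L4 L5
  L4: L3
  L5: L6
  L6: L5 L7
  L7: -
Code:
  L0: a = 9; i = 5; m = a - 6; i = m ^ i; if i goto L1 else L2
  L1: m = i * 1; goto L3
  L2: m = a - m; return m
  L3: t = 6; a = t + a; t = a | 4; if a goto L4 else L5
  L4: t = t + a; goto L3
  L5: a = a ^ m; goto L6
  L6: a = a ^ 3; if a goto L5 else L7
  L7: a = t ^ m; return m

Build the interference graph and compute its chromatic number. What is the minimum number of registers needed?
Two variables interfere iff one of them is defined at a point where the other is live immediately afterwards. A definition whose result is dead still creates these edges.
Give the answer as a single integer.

Answer: 3

Analysis:
Per-block:
  L0: def={a,i,m} ue=∅
  L1: def={m} ue={i}
  L2: def={m} ue={a,m}
  L3: def={a,t} ue={a}
  L4: def={t} ue={a,t}
  L5: def={a} ue={a,m}
  L6: def={a} ue={a}
  L7: def={a} ue={m,t}

Liveness:
  L0 li=∅ lo={a,i,m}
  L1 li={a,i} lo={a,m}
  L2 li={a,m} lo=∅
  L3 li={a,m} lo={a,m,t}
  L4 li={a,m,t} lo={a,m}
  L5 li={a,m,t} lo={a,m,t}
  L6 li={a,m,t} lo={a,m,t}
  L7 li={m,t} lo=∅

Conflict graph:
  a: {i,m,t}
  i: {a,m}
  m: {a,i,t}
  t: {a,m}

Chromatic number:
  clique {a,i,m} ⇒ need ≥ 3
  assign a→R0 i→R2 m→R1 t→R2 — no edge inside a register ⇒ χ ≤ 3
  χ = 3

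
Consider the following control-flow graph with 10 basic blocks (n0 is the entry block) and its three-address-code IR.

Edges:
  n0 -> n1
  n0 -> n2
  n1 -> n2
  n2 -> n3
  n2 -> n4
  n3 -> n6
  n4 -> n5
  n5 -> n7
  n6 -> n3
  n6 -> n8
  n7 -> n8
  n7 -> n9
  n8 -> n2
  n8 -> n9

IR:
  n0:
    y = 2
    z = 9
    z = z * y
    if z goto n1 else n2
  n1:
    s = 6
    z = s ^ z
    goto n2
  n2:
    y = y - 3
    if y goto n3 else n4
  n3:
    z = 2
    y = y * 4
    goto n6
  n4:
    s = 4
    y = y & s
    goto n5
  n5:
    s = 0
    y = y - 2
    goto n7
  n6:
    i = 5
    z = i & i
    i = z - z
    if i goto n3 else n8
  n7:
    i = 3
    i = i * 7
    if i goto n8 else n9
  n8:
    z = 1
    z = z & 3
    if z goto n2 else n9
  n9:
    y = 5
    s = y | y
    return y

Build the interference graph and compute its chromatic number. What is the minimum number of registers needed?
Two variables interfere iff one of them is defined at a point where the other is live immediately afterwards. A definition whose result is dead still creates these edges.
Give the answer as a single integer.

Per-block:
  n0: {y,z} / ∅
  n1: {s,z} / {z}
  n2: {y} / {y}
  n3: {y,z} / {y}
  n4: {s,y} / {y}
  n5: {s,y} / {y}
  n6: {i,z} / ∅
  n7: {i} / ∅
  n8: {z} / ∅
  n9: {s,y} / ∅

Backward fixpoint:
  n0 li=∅ lo={y,z}
  n1 li={y,z} lo={y}
  n2 li={y} lo={y}
  n3 li={y} lo={y}
  n4 li={y} lo={y}
  n5 li={y} lo={y}
  n6 li={y} lo={y}
  n7 li={y} lo={y}
  n8 li={y} lo={y}
  n9 li=∅ lo=∅

Interfere edges:
  i↔{y}
  s↔{y,z}
  y↔{i,s,z}
  z↔{s,y}

Registers:
  {s,y,z} pairwise interfere (3-clique) ⇒ χ ≥ 3
  assign i→r1 s→r1 y→r0 z→r2 — no edge inside a register ⇒ χ ≤ 3
  χ = 3

Answer: 3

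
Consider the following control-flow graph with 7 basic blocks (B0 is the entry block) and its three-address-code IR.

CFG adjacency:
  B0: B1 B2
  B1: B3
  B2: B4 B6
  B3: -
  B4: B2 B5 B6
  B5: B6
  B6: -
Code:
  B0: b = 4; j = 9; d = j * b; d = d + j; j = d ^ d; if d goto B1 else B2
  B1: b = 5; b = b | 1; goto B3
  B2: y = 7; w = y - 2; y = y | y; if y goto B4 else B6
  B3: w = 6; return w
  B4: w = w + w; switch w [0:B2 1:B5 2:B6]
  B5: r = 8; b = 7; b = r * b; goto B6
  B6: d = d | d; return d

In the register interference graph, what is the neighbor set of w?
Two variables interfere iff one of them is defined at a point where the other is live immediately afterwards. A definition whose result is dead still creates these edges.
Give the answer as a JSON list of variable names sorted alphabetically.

Answer: ["d", "y"]

Derivation:
Block summaries:
  B0 def {b,d,j} use ∅
  B1 def {b} use ∅
  B2 def {w,y} use ∅
  B3 def {w} use ∅
  B4 def {w} use {w}
  B5 def {b,r} use ∅
  B6 def {d} use {d}

Live sets:
  live B0: ∅→{d}
  live B1: ∅→∅
  live B2: {d}→{d,w}
  live B3: ∅→∅
  live B4: {d,w}→{d}
  live B5: {d}→{d}
  live B6: {d}→∅

Interfere edges:
  b — {d,j,r}
  d — {b,j,r,w,y}
  j — {b,d}
  r — {b,d}
  w — {d,y}
  y — {d,w}

N(w) = ["d", "y"]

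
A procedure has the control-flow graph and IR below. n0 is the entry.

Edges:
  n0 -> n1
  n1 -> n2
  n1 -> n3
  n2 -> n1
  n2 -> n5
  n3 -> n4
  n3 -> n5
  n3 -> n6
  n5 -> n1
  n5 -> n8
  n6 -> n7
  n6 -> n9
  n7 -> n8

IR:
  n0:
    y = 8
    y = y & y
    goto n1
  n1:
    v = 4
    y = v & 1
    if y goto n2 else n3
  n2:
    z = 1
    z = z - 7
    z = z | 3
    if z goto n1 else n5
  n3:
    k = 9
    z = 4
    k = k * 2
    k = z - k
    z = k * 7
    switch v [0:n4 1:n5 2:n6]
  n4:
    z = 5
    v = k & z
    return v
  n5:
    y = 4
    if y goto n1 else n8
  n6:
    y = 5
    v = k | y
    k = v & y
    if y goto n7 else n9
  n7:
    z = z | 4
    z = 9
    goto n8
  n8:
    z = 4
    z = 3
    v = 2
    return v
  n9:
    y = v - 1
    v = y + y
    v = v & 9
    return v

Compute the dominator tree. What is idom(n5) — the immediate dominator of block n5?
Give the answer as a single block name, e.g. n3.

Answer: n1

Working:
idom tree: n1←n0 n2←n1 n3←n1 n4←n3 n5←n1 n6←n3 n7←n6 n8←n1 n9←n6
Join-block Dom:
  n1: preds {n0,n2,n5}: {n0} ∩ {n0,n1,n2} ∩ {n0,n1,n5} = {n0}; idom=n0
  n5: preds {n2,n3}: {n0,n1,n2} ∩ {n0,n1,n3} = {n0,n1}; idom=n1
  n8: preds {n5,n7}: {n0,n1,n5} ∩ {n0,n1,n3,n6,n7} = {n0,n1}; idom=n1

idom(n5) = n1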